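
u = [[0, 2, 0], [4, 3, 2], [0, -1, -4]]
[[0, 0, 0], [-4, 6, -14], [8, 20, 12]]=u @ [[0, 4, -2], [0, 0, 0], [-2, -5, -3]]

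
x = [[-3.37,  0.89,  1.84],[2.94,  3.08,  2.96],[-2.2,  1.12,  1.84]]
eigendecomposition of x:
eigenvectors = [[-0.69, -0.15, 0.17], [0.56, 0.76, 0.95], [-0.45, -0.64, 0.26]]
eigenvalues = [-2.89, 0.0, 4.43]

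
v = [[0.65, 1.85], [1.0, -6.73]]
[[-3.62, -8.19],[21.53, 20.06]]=v @ [[2.48, -2.89], [-2.83, -3.41]]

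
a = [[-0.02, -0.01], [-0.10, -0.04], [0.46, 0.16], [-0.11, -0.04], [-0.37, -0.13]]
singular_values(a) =[0.65, 0.01]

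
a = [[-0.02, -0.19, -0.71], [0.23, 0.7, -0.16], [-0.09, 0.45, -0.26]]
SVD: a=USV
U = [[-0.15, -0.97, 0.19], [-0.82, 0.23, 0.53], [-0.56, -0.08, -0.83]]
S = [0.89, 0.74, 0.2]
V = [[-0.15,-0.89,0.43], [0.11,0.41,0.9], [0.98,-0.18,-0.03]]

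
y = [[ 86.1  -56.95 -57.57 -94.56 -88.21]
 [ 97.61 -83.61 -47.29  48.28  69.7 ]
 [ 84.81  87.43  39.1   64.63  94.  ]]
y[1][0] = 97.61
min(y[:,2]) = -57.57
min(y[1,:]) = -83.61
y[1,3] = 48.28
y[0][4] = -88.21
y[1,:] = [97.61, -83.61, -47.29, 48.28, 69.7]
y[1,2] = -47.29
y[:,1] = [-56.95, -83.61, 87.43]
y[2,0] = 84.81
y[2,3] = 64.63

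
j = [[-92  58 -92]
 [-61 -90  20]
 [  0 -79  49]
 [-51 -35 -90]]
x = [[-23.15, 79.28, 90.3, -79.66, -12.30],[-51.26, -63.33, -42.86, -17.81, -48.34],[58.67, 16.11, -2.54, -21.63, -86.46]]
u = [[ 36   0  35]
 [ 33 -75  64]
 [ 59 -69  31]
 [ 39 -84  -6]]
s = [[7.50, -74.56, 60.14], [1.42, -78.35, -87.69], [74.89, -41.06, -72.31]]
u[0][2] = 35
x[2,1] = 16.11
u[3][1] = -84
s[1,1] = -78.35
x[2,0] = 58.67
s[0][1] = -74.56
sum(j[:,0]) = -204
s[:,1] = [-74.56, -78.35, -41.06]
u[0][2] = 35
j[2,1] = -79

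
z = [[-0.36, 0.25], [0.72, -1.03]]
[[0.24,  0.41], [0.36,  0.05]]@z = [[0.21, -0.36], [-0.09, 0.04]]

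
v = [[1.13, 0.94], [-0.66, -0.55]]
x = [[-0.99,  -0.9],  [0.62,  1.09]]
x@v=[[-0.52,-0.44], [-0.02,-0.02]]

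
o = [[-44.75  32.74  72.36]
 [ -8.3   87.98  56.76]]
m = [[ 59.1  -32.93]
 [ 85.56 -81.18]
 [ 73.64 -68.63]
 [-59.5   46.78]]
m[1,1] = -81.18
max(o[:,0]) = -8.3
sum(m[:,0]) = 158.8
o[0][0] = -44.75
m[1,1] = -81.18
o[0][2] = 72.36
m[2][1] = -68.63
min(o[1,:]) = -8.3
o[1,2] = 56.76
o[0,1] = 32.74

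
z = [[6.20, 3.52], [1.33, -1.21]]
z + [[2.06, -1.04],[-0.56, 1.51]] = [[8.26, 2.48], [0.77, 0.3]]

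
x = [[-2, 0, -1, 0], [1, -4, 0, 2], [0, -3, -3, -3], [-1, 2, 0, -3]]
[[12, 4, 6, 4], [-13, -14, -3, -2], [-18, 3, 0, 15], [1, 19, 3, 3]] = x@ [[-5, -4, -3, 0], [4, 0, 0, 0], [-2, 4, 0, -4], [4, -5, 0, -1]]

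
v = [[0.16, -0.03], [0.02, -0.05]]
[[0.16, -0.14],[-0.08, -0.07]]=v @[[1.39, -0.65], [2.24, 1.14]]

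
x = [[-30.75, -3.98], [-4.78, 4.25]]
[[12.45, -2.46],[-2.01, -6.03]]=x @ [[-0.3, 0.23], [-0.81, -1.16]]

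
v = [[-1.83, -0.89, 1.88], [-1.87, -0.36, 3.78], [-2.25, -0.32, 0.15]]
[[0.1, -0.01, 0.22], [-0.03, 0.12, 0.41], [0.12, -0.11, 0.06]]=v@ [[-0.04, 0.05, -0.02],[-0.12, 0.03, 0.01],[-0.04, 0.06, 0.10]]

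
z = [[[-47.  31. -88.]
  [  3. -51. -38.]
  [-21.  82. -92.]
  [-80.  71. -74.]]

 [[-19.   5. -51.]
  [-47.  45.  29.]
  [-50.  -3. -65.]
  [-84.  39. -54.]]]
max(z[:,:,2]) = 29.0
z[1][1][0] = -47.0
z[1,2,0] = -50.0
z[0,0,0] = -47.0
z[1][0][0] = -19.0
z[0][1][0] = 3.0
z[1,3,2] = -54.0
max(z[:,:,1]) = 82.0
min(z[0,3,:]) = -80.0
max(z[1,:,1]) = 45.0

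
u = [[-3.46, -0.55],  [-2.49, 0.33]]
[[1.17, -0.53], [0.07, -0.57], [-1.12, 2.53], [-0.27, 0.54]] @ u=[[-2.73,  -0.82], [1.18,  -0.23], [-2.42,  1.45], [-0.41,  0.33]]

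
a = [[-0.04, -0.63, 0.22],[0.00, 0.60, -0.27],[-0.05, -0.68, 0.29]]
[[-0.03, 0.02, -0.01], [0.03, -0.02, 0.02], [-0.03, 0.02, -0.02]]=a@ [[-0.05, 0.04, -0.03], [0.02, -0.01, 0.01], [-0.07, 0.05, -0.04]]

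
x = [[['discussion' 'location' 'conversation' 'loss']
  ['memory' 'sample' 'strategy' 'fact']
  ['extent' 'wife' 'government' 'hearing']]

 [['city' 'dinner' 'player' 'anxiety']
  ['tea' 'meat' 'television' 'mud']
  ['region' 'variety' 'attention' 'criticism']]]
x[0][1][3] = 'fact'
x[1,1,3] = 'mud'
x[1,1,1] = 'meat'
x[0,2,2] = 'government'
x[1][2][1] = 'variety'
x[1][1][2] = 'television'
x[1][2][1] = 'variety'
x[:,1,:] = [['memory', 'sample', 'strategy', 'fact'], ['tea', 'meat', 'television', 'mud']]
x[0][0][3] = 'loss'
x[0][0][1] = 'location'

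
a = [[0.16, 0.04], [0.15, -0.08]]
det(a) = -0.019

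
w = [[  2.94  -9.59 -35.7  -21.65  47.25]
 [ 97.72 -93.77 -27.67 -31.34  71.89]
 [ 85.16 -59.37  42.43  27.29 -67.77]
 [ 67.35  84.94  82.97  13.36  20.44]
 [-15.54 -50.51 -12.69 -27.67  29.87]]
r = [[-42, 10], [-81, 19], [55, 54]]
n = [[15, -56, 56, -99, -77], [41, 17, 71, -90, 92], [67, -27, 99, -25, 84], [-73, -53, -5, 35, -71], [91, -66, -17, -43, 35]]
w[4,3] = -27.67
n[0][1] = -56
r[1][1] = 19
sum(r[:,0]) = -68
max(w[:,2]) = 82.97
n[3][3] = 35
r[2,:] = [55, 54]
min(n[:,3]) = -99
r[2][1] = 54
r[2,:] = [55, 54]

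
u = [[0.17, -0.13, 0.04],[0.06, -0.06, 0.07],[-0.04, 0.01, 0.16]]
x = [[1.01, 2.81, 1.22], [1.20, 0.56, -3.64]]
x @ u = [[0.29, -0.29, 0.43], [0.38, -0.23, -0.50]]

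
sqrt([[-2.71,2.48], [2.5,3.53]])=[[(0.23+1.69j), 0.65-0.59j], [(0.66-0.59j), (1.87+0.21j)]]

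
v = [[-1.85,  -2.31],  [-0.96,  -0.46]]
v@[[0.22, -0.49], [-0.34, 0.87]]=[[0.38,-1.10], [-0.05,0.07]]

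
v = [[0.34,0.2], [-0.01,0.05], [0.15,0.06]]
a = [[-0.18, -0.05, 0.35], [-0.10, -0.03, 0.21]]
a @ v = [[-0.01, -0.02],[-0.0, -0.01]]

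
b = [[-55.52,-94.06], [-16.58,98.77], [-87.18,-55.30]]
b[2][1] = -55.3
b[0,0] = -55.52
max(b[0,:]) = -55.52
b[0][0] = -55.52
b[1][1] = 98.77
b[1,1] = 98.77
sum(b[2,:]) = -142.48000000000002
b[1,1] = 98.77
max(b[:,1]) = 98.77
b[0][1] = -94.06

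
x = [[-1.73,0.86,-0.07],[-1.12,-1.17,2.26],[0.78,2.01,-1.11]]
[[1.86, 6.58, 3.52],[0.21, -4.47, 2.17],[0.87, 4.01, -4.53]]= x@[[-0.69, -2.85, -2.94], [0.79, 1.72, -1.94], [0.16, -2.50, -1.50]]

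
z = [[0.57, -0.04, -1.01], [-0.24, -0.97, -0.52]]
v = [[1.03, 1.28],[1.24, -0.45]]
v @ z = [[0.28,-1.28,-1.71],  [0.81,0.39,-1.02]]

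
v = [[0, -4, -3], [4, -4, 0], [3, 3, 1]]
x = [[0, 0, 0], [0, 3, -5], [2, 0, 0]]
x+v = [[0, -4, -3], [4, -1, -5], [5, 3, 1]]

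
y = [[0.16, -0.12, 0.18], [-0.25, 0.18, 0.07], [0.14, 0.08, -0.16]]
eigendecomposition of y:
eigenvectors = [[-0.56, 0.36, -0.44], [0.83, 0.82, -0.37], [-0.02, 0.44, 0.82]]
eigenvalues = [0.35, 0.11, -0.27]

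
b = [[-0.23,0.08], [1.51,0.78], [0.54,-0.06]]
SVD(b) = [[-0.1, -0.50], [0.96, -0.28], [0.26, 0.82]] @ diag([1.7692523823746047, 0.33577672263244557]) @ [[0.91, 0.41], [0.41, -0.91]]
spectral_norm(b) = 1.77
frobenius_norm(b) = 1.80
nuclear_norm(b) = 2.11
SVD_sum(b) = [[-0.16, -0.07], [1.55, 0.69], [0.43, 0.19]] + [[-0.07, 0.15], [-0.04, 0.09], [0.11, -0.25]]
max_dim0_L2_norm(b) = 1.62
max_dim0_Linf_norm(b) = 1.51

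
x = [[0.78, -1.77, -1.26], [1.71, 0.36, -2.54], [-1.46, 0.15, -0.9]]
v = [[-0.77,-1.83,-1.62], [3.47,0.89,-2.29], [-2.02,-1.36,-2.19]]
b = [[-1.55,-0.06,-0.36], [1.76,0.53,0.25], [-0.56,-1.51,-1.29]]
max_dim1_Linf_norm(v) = 3.47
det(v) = -13.74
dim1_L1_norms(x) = [3.81, 4.61, 2.51]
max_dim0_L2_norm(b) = 2.41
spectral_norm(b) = 2.78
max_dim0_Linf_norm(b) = 1.76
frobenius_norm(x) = 4.22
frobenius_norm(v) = 5.95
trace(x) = 0.24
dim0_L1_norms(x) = [3.95, 2.28, 4.7]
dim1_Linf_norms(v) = [1.83, 3.47, 2.19]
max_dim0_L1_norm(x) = 4.7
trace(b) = -2.31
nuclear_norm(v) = 9.11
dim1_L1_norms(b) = [1.97, 2.54, 3.36]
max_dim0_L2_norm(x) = 2.97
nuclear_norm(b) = 4.62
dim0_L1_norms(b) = [3.87, 2.1, 1.9]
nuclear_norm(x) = 6.89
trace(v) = -2.07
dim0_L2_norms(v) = [4.09, 2.45, 3.56]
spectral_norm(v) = 4.51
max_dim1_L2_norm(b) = 2.06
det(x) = -10.23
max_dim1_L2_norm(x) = 3.08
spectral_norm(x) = 3.44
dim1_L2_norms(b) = [1.59, 1.85, 2.06]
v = b + x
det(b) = 1.20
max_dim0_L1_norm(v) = 6.26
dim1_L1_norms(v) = [4.22, 6.65, 5.57]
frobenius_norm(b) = 3.20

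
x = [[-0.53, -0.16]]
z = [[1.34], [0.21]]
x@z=[[-0.74]]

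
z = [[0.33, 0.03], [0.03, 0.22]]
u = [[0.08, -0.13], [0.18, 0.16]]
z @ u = [[0.03, -0.04], [0.04, 0.03]]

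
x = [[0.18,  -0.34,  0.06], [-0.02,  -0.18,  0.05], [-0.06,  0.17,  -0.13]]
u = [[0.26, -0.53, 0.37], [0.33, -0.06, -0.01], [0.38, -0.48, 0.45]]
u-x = [[0.08,-0.19,0.31], [0.35,0.12,-0.06], [0.44,-0.65,0.58]]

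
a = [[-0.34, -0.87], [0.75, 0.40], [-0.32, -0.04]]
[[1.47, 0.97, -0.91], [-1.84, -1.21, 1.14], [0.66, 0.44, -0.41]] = a @ [[-1.96, -1.29, 1.22], [-0.92, -0.61, 0.57]]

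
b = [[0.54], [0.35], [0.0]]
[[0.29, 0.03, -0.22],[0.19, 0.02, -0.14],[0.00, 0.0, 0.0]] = b @ [[0.54, 0.05, -0.41]]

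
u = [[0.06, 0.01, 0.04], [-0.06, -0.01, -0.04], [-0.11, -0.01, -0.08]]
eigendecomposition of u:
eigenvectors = [[-0.41, 0.53, -0.53],[0.41, -0.53, 0.53],[0.82, -0.66, 0.66]]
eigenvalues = [-0.03, -0.0, 0.0]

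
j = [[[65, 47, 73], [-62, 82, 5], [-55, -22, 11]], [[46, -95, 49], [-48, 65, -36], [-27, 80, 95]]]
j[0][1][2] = 5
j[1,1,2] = -36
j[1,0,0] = 46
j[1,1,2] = -36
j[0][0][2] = 73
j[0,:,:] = [[65, 47, 73], [-62, 82, 5], [-55, -22, 11]]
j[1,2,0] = -27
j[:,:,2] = [[73, 5, 11], [49, -36, 95]]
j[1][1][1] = 65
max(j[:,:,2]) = 95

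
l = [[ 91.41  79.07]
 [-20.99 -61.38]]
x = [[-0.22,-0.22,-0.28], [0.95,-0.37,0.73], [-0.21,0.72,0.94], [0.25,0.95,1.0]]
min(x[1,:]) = -0.366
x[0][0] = -0.223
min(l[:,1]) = -61.38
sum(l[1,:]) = -82.37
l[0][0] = 91.41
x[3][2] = 0.996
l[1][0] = -20.99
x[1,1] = -0.366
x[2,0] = -0.214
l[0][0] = 91.41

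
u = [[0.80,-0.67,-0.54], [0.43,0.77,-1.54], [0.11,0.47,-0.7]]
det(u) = -0.00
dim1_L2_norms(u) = [1.17, 1.77, 0.85]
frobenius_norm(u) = 2.29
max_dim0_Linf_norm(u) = 1.54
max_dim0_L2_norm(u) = 1.78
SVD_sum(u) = [[0.15, 0.17, -0.43], [0.54, 0.62, -1.56], [0.25, 0.29, -0.72]] + [[0.65, -0.84, -0.11],[-0.11, 0.15, 0.02],[-0.14, 0.18, 0.02]] + [[-0.0,-0.00,-0.0], [0.0,0.0,0.0], [-0.00,-0.0,-0.00]]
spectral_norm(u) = 2.01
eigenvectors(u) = [[0.75+0.00j, (0.75-0j), 0.73+0.00j], [(0.34-0.51j), (0.34+0.51j), (0.51+0j)], [(0.07-0.25j), (0.07+0.25j), (0.46+0j)]]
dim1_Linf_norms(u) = [0.8, 1.54, 0.7]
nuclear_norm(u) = 3.12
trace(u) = 0.87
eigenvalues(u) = [(0.44+0.63j), (0.44-0.63j), (-0.01+0j)]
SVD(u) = [[-0.24, 0.96, 0.11], [-0.88, -0.17, -0.44], [-0.41, -0.21, 0.89]] @ diag([2.005279609075116, 1.1098427291662663, 0.0016750953181899513]) @ [[-0.31, -0.35, 0.88], [0.61, -0.79, -0.10], [-0.73, -0.51, -0.46]]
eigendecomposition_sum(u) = [[(0.4+0.05j), -0.34+0.80j, (-0.26-0.95j)], [0.22-0.25j, 0.38+0.59j, (-0.76-0.26j)], [0.06-0.13j, 0.23+0.19j, -0.35-0.01j]] + [[(0.4-0.05j), (-0.34-0.8j), (-0.26+0.95j)], [0.22+0.25j, (0.38-0.59j), (-0.76+0.26j)], [(0.06+0.13j), 0.23-0.19j, (-0.35+0.01j)]] + [[(-0+0j),0.01-0.00j,(-0.02+0j)], [(-0+0j),(0.01-0j),(-0.01+0j)], [(-0+0j),0.00-0.00j,(-0.01+0j)]]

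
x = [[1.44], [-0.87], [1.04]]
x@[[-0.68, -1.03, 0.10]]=[[-0.98, -1.48, 0.14], [0.59, 0.9, -0.09], [-0.71, -1.07, 0.10]]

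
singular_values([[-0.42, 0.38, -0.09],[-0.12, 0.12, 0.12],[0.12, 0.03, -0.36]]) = [0.6, 0.4, 0.04]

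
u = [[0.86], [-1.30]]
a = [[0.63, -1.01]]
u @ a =[[0.54,-0.87], [-0.82,1.31]]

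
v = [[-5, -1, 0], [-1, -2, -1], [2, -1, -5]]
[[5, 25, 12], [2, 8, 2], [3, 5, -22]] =v@ [[-1, -5, -2], [0, 0, -2], [-1, -3, 4]]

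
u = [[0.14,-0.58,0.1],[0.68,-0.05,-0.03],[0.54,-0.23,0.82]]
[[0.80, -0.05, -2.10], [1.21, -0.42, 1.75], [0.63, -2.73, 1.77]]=u @ [[1.67,-0.79,2.97],[-1.08,-0.61,4.59],[-0.64,-2.98,1.49]]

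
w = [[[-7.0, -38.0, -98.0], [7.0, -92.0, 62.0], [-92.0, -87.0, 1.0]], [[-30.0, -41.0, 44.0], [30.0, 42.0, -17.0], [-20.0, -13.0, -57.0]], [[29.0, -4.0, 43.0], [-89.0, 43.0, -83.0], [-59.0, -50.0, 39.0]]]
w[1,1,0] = 30.0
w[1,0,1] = -41.0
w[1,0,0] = -30.0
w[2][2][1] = -50.0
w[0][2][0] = -92.0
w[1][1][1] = 42.0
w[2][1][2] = -83.0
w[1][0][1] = -41.0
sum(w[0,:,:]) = -344.0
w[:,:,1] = [[-38.0, -92.0, -87.0], [-41.0, 42.0, -13.0], [-4.0, 43.0, -50.0]]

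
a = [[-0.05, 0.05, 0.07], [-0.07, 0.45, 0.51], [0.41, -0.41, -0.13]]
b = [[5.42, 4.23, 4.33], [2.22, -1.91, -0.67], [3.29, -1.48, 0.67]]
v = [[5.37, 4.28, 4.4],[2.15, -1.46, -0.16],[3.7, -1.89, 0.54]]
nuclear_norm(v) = 13.07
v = a + b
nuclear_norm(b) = 13.07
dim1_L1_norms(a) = [0.17, 1.03, 0.95]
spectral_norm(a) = 0.84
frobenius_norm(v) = 9.53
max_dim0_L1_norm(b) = 10.93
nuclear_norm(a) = 1.22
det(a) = -0.01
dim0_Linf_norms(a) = [0.41, 0.45, 0.51]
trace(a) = 0.27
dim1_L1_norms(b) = [13.98, 4.8, 5.44]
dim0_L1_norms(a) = [0.53, 0.91, 0.71]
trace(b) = 4.18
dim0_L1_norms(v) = [11.22, 7.63, 5.1]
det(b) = -14.94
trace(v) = 4.45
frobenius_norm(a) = 0.91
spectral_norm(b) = 8.36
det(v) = -7.47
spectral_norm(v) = 8.43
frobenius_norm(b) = 9.41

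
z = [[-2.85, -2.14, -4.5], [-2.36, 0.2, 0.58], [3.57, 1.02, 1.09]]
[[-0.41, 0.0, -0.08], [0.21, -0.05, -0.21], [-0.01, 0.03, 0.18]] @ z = [[0.88,0.8,1.76],[-1.23,-0.67,-1.2],[0.6,0.21,0.26]]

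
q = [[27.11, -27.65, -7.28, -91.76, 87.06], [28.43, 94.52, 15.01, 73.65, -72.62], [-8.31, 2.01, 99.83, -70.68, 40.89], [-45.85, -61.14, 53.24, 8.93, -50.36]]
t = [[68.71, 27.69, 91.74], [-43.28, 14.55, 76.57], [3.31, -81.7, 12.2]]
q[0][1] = -27.65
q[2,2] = 99.83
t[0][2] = 91.74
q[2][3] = -70.68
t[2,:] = [3.31, -81.7, 12.2]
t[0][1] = 27.69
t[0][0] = 68.71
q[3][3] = 8.93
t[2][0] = 3.31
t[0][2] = 91.74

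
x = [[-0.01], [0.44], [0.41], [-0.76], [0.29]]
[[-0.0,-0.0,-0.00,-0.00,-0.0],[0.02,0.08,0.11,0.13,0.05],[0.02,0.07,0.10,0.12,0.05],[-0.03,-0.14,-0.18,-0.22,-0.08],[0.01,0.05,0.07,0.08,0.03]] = x@[[0.04, 0.18, 0.24, 0.29, 0.11]]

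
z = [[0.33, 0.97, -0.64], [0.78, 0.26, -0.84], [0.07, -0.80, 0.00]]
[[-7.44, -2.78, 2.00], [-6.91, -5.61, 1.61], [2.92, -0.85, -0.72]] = z @ [[-3.23, -3.44, -0.42], [-3.93, 0.76, 0.86], [4.01, 3.72, -2.04]]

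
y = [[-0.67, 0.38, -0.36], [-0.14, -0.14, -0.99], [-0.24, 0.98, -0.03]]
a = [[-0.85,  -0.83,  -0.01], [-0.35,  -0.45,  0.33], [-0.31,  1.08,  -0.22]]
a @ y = [[0.69,-0.22,1.13],[0.22,0.25,0.56],[0.11,-0.48,-0.95]]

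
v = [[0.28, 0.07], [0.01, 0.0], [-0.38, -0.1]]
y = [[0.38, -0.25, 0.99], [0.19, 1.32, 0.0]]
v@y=[[0.12, 0.02, 0.28], [0.0, -0.0, 0.01], [-0.16, -0.04, -0.38]]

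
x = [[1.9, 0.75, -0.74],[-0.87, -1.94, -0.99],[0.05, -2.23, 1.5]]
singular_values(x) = [3.35, 1.88, 1.63]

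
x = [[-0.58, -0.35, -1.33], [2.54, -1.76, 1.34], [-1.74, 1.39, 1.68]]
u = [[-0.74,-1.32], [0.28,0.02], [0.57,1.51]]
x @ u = [[-0.43, -1.25],  [-1.61, -1.36],  [2.63, 4.86]]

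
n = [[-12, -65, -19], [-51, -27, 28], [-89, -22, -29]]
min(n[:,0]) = -89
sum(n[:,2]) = -20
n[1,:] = [-51, -27, 28]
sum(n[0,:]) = -96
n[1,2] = 28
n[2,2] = -29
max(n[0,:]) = -12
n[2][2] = -29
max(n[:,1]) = -22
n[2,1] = -22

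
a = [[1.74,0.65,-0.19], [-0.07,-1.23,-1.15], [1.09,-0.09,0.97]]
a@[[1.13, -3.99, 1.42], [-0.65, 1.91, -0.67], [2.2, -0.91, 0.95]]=[[1.13, -5.53, 1.85],[-1.81, -1.02, -0.37],[3.42, -5.4, 2.53]]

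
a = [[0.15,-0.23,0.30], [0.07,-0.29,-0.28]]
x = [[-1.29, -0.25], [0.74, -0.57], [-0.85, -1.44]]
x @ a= [[-0.21, 0.37, -0.32], [0.07, -0.0, 0.38], [-0.23, 0.61, 0.15]]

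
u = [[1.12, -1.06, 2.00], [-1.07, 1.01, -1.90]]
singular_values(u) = [3.49, 0.0]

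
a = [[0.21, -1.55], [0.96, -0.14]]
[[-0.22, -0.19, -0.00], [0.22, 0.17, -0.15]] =a@ [[0.26, 0.2, -0.16], [0.18, 0.15, -0.02]]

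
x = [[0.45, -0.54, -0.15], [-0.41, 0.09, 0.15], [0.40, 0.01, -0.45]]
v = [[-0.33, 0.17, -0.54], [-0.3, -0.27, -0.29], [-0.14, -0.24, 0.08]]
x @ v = [[0.03, 0.26, -0.10], [0.09, -0.13, 0.21], [-0.07, 0.17, -0.25]]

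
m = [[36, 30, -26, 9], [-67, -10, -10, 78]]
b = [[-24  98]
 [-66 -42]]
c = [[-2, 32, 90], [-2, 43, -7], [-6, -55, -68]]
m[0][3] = 9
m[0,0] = 36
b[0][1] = 98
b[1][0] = -66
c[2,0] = -6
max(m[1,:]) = 78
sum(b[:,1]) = 56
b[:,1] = [98, -42]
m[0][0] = 36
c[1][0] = -2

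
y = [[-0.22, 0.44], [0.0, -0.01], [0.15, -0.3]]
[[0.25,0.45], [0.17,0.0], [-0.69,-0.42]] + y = [[0.03, 0.89],[0.17, -0.01],[-0.54, -0.72]]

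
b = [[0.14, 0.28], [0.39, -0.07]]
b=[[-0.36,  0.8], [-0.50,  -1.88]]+[[0.50,-0.52], [0.89,1.81]]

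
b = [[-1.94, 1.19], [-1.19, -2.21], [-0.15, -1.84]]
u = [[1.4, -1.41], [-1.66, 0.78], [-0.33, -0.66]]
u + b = [[-0.54, -0.22], [-2.85, -1.43], [-0.48, -2.5]]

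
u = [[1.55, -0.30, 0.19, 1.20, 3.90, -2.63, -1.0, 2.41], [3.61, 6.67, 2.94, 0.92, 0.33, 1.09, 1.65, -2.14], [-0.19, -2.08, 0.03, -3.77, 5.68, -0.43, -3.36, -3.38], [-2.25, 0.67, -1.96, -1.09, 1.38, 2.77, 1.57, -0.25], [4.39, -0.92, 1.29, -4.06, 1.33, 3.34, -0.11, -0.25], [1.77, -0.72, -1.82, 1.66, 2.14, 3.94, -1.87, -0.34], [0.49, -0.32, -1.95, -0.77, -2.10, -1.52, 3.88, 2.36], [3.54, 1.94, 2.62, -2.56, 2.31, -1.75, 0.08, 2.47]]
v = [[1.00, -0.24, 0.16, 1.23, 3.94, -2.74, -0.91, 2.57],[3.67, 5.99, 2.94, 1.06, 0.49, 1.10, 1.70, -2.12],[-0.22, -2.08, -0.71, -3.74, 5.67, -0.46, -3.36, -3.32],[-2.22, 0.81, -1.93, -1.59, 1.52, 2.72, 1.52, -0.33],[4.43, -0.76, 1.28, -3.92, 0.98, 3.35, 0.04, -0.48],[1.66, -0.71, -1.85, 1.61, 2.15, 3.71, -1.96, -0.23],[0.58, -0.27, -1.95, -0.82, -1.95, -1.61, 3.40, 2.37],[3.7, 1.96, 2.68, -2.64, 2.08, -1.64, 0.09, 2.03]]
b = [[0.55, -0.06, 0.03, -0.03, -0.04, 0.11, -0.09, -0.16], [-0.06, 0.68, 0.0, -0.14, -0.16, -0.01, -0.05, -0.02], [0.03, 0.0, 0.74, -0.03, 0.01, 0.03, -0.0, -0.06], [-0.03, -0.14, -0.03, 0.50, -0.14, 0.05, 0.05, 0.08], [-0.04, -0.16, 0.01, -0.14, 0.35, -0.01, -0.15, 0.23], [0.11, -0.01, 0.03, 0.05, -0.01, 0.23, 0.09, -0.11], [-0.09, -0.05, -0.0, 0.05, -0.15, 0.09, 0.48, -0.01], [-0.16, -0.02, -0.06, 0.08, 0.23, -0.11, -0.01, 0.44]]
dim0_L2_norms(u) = [7.46, 7.39, 5.31, 6.64, 8.1, 6.93, 6.0, 5.81]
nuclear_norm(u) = 47.19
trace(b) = 3.97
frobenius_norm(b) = 1.62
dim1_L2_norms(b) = [0.6, 0.72, 0.74, 0.55, 0.49, 0.3, 0.52, 0.54]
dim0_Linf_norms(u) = [4.39, 6.67, 2.94, 4.06, 5.68, 3.94, 3.88, 3.38]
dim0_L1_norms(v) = [17.48, 12.82, 13.5, 16.61, 18.78, 17.33, 12.98, 13.45]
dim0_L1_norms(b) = [1.07, 1.12, 0.9, 1.02, 1.09, 0.64, 0.92, 1.11]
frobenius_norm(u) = 19.13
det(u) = -166945.24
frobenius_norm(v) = 18.73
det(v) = -192121.02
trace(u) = 18.78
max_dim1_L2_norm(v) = 8.58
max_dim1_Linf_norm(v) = 5.99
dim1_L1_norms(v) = [12.79, 19.07, 19.56, 12.64, 15.24, 13.88, 12.95, 16.82]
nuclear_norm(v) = 46.51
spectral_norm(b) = 0.85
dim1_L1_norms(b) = [1.07, 1.12, 0.9, 1.02, 1.09, 0.64, 0.92, 1.11]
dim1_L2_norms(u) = [5.74, 8.7, 8.59, 4.76, 7.16, 5.78, 5.66, 6.65]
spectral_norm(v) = 10.40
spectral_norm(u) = 10.78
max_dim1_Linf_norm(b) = 0.74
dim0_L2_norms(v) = [7.47, 6.78, 5.38, 6.69, 8.0, 6.83, 5.72, 5.68]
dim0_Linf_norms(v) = [4.43, 5.99, 2.94, 3.92, 5.67, 3.71, 3.4, 3.32]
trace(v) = 14.81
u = b + v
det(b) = -0.00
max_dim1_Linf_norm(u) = 6.67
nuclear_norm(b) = 3.97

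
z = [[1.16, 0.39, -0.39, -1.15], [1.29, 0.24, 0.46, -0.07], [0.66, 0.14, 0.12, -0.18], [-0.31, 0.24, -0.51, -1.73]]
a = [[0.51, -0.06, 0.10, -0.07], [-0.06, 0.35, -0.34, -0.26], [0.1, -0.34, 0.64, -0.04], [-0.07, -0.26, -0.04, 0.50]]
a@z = [[0.6, 0.18, -0.18, -0.48], [0.24, -0.05, 0.28, 0.56], [0.11, 0.04, -0.1, -0.14], [-0.6, 0.02, -0.35, -0.76]]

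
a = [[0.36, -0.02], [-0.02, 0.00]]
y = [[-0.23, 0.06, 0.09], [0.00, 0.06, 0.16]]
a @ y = [[-0.08,0.02,0.03], [0.00,-0.00,-0.0]]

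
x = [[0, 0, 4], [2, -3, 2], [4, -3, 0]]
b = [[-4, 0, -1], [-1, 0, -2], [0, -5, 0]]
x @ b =[[0, -20, 0], [-5, -10, 4], [-13, 0, 2]]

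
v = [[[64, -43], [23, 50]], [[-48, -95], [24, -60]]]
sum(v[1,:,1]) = -155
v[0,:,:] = [[64, -43], [23, 50]]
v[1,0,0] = -48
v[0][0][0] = 64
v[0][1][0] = 23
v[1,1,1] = -60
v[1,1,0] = 24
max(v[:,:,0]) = 64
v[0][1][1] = 50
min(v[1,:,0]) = -48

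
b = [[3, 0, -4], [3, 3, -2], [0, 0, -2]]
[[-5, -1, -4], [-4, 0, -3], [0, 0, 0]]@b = [[-18, -3, 30], [-12, 0, 22], [0, 0, 0]]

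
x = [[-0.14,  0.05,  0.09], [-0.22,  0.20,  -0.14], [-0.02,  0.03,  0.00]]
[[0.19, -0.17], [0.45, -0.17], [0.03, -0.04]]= x @[[-1.75, 0.35], [-0.07, -1.01], [-0.53, -0.76]]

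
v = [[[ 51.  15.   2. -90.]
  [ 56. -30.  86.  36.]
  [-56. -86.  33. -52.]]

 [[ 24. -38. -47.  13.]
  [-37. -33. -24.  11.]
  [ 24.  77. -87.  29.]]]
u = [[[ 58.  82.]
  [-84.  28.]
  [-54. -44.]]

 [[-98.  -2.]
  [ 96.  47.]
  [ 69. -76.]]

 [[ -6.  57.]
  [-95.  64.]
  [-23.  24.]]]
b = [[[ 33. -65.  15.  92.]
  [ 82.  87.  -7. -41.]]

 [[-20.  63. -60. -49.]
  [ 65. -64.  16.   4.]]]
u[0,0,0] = 58.0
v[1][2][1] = 77.0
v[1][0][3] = 13.0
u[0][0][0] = 58.0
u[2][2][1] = 24.0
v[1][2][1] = 77.0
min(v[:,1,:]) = -37.0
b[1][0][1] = 63.0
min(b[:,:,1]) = -65.0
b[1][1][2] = 16.0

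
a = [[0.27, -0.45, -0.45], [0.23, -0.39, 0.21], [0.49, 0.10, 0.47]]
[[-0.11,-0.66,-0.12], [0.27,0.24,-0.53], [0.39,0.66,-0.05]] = a @ [[0.26,  0.03,  0.34], [-0.21,  0.14,  1.17], [0.61,  1.35,  -0.70]]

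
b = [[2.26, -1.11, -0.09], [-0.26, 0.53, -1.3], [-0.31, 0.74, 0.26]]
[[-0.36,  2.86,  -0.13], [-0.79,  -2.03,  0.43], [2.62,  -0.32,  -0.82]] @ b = [[-1.52, 1.82, -3.72], [-1.39, 0.12, 2.82], [6.26, -3.68, -0.03]]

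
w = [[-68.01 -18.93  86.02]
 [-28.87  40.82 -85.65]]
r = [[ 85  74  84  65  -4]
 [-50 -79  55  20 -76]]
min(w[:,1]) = -18.93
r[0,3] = 65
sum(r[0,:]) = 304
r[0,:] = [85, 74, 84, 65, -4]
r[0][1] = 74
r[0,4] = -4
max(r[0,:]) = 85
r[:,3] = [65, 20]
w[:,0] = [-68.01, -28.87]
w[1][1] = 40.82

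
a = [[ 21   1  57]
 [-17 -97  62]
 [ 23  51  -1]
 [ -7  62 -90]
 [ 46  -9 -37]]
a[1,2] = 62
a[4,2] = -37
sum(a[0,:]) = 79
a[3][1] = 62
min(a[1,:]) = -97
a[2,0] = 23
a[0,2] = 57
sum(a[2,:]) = 73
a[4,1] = -9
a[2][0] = 23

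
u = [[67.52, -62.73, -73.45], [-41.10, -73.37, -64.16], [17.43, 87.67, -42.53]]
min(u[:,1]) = -73.37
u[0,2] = -73.45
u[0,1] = -62.73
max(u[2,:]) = 87.67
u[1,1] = -73.37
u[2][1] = 87.67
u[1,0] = -41.1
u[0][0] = 67.52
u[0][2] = -73.45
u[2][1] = 87.67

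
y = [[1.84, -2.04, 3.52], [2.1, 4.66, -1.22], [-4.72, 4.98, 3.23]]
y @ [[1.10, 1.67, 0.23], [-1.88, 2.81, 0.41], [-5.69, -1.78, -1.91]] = [[-14.17,-8.93,-7.14], [0.49,18.77,4.72], [-32.93,0.36,-5.21]]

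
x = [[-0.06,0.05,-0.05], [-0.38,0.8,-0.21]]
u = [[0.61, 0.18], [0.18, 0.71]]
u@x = [[-0.1, 0.17, -0.07],[-0.28, 0.58, -0.16]]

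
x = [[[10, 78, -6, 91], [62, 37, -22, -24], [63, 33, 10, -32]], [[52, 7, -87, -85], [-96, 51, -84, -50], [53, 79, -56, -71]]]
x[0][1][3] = -24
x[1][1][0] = -96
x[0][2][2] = 10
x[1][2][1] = 79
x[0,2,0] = 63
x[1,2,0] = 53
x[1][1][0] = -96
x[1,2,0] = 53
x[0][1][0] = 62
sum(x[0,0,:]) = 173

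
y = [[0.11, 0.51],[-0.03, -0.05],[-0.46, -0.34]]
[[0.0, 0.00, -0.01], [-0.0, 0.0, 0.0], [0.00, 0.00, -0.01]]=y@[[-0.01, -0.00, 0.03], [0.01, -0.0, -0.02]]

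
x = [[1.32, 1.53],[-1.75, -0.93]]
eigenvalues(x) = [(0.2+1.19j), (0.2-1.19j)]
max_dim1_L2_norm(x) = 2.02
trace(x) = 0.39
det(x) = 1.45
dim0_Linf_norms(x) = [1.75, 1.53]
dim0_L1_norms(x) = [3.07, 2.46]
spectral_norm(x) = 2.78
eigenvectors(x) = [[-0.47-0.50j, (-0.47+0.5j)], [(0.73+0j), (0.73-0j)]]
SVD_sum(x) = [[1.55,1.25], [-1.52,-1.22]] + [[-0.23, 0.28], [-0.23, 0.29]]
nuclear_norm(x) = 3.30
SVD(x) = [[-0.71,0.70], [0.7,0.71]] @ diag([2.7819172854138343, 0.5211873148069945]) @ [[-0.78, -0.63], [-0.63, 0.78]]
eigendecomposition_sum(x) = [[(0.66+0.5j), 0.76-0.13j], [-0.87+0.14j, (-0.46+0.69j)]] + [[0.66-0.50j, (0.77+0.13j)], [(-0.87-0.14j), (-0.46-0.69j)]]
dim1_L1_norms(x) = [2.85, 2.68]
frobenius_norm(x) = 2.83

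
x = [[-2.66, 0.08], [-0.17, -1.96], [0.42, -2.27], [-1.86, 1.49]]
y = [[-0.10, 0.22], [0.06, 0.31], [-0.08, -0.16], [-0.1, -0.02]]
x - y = [[-2.56, -0.14],[-0.23, -2.27],[0.50, -2.11],[-1.76, 1.51]]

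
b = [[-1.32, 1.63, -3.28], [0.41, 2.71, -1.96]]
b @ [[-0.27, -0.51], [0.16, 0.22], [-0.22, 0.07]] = [[1.34,0.80], [0.75,0.25]]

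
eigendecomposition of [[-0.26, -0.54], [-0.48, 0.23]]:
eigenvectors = [[-0.86, 0.55], [-0.51, -0.83]]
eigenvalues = [-0.58, 0.55]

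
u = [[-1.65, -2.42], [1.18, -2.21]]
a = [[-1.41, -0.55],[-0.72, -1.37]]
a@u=[[1.68, 4.63], [-0.43, 4.77]]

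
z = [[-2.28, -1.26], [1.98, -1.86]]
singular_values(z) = [3.05, 2.21]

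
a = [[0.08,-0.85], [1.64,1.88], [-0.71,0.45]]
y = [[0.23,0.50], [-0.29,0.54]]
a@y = [[0.26,-0.42], [-0.17,1.84], [-0.29,-0.11]]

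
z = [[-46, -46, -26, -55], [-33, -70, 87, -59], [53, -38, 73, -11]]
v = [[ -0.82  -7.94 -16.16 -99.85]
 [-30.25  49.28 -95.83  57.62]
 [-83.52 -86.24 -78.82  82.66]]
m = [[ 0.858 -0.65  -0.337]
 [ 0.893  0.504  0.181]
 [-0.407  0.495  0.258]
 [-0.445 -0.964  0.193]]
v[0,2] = -16.16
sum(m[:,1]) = -0.615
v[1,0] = -30.25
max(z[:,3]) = -11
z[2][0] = 53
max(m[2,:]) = 0.495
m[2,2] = 0.258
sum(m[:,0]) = 0.8989999999999998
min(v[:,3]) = -99.85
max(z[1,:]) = 87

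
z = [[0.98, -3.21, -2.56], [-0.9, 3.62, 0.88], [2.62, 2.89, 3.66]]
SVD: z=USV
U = [[0.56, 0.38, -0.73], [-0.46, -0.59, -0.66], [-0.69, 0.71, -0.15]]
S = [7.03, 3.26, 1.02]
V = [[-0.12, -0.78, -0.62], [0.85, -0.4, 0.34], [-0.51, -0.49, 0.71]]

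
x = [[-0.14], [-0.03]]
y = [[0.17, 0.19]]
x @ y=[[-0.02, -0.03], [-0.01, -0.01]]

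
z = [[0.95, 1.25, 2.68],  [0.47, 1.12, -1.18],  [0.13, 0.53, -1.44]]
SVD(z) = [[-0.90,  -0.41,  0.18], [0.24,  -0.78,  -0.58], [0.37,  -0.47,  0.8]] @ diag([3.3596208025715955, 1.8972208766338454, 0.0010040880938087392]) @ [[-0.2, -0.19, -0.96], [-0.43, -0.86, 0.27], [0.88, -0.47, -0.09]]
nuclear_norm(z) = 5.26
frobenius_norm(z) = 3.86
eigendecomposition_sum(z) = [[0.98, 1.81, 0.15], [0.46, 0.84, 0.07], [0.11, 0.21, 0.02]] + [[0.0, -0.00, 0.01],  [-0.00, 0.0, -0.0],  [-0.0, 0.0, -0.0]] + [[-0.03, -0.56, 2.53], [0.02, 0.28, -1.25], [0.02, 0.32, -1.46]]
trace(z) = 0.63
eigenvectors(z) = [[-0.90,-0.88,-0.80], [-0.42,0.47,0.39], [-0.1,0.09,0.46]]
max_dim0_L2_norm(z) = 3.26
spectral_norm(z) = 3.36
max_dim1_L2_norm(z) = 3.11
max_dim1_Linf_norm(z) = 2.68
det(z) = -0.01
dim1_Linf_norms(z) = [2.68, 1.18, 1.44]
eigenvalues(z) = [1.84, 0.0, -1.21]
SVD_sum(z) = [[0.62, 0.58, 2.89],[-0.17, -0.16, -0.79],[-0.26, -0.24, -1.2]] + [[0.33, 0.67, -0.21], [0.64, 1.28, -0.39], [0.39, 0.77, -0.24]] + [[0.00, -0.0, -0.00],[-0.00, 0.00, 0.0],[0.0, -0.0, -0.00]]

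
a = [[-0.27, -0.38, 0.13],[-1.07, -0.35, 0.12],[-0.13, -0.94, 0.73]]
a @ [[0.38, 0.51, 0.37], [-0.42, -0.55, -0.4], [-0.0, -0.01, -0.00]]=[[0.06, 0.07, 0.05], [-0.26, -0.35, -0.26], [0.35, 0.44, 0.33]]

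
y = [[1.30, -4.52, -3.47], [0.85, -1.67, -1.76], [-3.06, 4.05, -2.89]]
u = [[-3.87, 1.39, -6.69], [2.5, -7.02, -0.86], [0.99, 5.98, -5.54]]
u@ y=[[16.62,  -11.92,  30.32], [-0.09,  -3.06,  6.17], [23.32,  -36.9,  2.05]]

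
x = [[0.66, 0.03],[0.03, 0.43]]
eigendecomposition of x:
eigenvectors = [[0.99, -0.13], [0.13, 0.99]]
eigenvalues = [0.66, 0.43]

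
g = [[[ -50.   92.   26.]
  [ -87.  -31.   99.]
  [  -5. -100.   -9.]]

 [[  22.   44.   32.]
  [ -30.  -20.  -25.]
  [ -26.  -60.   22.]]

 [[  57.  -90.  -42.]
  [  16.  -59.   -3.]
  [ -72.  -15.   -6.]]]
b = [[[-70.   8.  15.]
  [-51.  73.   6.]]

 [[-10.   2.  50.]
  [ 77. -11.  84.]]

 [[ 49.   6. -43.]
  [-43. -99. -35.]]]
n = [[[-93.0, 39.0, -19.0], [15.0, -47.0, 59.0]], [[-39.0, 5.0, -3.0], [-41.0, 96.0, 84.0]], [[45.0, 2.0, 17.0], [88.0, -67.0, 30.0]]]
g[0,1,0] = -87.0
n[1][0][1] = 5.0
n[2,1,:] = [88.0, -67.0, 30.0]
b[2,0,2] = -43.0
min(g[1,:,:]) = -60.0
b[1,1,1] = -11.0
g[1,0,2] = 32.0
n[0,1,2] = 59.0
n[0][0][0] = -93.0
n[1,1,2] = 84.0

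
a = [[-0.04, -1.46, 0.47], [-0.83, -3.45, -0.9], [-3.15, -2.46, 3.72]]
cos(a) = [[0.88,-0.27,-0.40], [-0.55,-0.48,0.18], [1.46,-0.15,-1.26]]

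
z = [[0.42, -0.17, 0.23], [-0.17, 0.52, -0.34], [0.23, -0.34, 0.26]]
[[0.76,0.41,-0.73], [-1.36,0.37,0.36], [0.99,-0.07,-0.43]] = z @[[0.67, 1.37, -1.62],[-2.01, 1.35, 0.06],[0.6, 0.28, -0.16]]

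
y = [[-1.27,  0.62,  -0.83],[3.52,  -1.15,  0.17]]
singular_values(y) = [3.99, 0.73]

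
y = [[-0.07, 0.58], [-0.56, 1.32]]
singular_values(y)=[1.54, 0.15]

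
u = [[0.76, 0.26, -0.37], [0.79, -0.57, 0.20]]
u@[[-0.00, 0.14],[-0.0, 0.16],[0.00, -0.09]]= [[0.0, 0.18],[0.00, 0.0]]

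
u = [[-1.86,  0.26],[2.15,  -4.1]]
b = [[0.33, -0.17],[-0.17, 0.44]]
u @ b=[[-0.66, 0.43], [1.41, -2.17]]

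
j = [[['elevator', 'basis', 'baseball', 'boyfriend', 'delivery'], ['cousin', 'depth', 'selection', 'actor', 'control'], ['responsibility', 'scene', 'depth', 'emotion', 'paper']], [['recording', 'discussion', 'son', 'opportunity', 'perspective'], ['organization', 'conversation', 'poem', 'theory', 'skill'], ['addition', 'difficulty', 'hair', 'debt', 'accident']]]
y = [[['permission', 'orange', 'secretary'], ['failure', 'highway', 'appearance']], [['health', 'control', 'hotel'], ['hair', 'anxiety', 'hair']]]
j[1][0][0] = 'recording'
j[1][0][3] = 'opportunity'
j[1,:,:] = [['recording', 'discussion', 'son', 'opportunity', 'perspective'], ['organization', 'conversation', 'poem', 'theory', 'skill'], ['addition', 'difficulty', 'hair', 'debt', 'accident']]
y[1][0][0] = 'health'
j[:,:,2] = [['baseball', 'selection', 'depth'], ['son', 'poem', 'hair']]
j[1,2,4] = 'accident'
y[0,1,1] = 'highway'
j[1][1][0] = 'organization'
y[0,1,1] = 'highway'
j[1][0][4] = 'perspective'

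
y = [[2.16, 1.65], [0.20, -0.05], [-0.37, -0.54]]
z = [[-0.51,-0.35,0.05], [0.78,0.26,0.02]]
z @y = [[-1.19,-0.85], [1.73,1.26]]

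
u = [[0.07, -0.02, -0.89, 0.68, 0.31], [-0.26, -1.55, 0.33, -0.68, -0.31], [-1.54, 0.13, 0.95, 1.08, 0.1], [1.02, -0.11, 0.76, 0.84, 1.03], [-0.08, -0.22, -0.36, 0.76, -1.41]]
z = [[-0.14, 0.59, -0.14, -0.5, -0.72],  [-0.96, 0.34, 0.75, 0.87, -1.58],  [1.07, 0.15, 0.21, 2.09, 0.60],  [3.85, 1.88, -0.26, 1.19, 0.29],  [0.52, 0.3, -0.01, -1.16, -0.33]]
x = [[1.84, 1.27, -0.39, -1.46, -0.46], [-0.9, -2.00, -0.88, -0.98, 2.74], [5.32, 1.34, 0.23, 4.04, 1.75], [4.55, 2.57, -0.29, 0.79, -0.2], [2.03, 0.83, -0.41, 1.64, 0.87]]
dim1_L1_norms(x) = [5.42, 7.5, 12.68, 8.4, 5.78]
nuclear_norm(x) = 16.56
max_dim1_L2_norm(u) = 2.11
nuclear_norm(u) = 8.35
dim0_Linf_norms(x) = [5.32, 2.57, 0.88, 4.04, 2.74]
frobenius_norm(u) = 3.89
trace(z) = 1.27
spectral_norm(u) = 2.16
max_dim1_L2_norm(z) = 4.46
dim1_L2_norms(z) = [1.08, 2.2, 2.44, 4.46, 1.35]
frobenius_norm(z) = 5.80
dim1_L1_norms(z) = [2.09, 4.5, 4.12, 7.47, 2.32]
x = u @ z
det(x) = 1.00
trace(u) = -1.10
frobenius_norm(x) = 10.37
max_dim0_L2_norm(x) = 7.57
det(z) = -0.07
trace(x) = 1.73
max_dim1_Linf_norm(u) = 1.55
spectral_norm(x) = 9.08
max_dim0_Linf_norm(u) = 1.55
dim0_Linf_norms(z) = [3.85, 1.88, 0.75, 2.09, 1.58]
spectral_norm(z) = 4.82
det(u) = -10.22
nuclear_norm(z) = 9.75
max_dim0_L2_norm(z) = 4.14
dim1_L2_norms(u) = [1.16, 1.77, 2.11, 1.84, 1.66]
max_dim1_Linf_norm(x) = 5.32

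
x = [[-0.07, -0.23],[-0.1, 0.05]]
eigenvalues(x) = [-0.17, 0.15]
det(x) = -0.03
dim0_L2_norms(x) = [0.12, 0.24]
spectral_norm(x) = 0.24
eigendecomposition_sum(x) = [[-0.12, -0.12], [-0.05, -0.05]] + [[0.05, -0.11], [-0.05, 0.10]]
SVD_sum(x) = [[-0.06, -0.23], [0.01, 0.02]] + [[-0.01, 0.0], [-0.11, 0.03]]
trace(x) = -0.02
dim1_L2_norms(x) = [0.24, 0.11]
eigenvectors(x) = [[-0.91,0.72], [-0.41,-0.7]]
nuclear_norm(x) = 0.35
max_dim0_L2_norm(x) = 0.24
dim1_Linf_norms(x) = [0.23, 0.1]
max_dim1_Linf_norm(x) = 0.23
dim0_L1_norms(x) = [0.17, 0.28]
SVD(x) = [[-1.0, 0.10], [0.1, 1.00]] @ diag([0.2413352308506239, 0.10980576647096485]) @ [[0.25,  0.97], [-0.97,  0.25]]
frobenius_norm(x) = 0.27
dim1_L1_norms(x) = [0.3, 0.15]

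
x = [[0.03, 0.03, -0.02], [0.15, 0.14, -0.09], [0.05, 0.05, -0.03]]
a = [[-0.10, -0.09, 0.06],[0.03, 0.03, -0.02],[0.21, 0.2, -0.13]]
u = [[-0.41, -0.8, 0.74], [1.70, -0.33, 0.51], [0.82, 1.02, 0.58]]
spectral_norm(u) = 2.05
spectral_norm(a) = 0.35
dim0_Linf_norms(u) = [1.7, 1.02, 0.74]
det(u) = 2.23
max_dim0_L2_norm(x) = 0.16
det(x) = -0.00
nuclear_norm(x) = 0.25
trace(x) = 0.14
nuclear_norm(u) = 4.20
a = u @ x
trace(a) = -0.20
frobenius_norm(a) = 0.35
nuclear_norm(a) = 0.36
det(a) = -0.00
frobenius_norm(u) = 2.58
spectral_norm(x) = 0.24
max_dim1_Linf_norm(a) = 0.21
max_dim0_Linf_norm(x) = 0.15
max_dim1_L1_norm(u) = 2.54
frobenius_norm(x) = 0.24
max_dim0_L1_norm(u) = 2.93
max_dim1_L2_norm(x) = 0.22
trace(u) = -0.16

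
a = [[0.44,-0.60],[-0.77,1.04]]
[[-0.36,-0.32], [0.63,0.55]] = a @ [[-0.29,-0.42], [0.39,0.22]]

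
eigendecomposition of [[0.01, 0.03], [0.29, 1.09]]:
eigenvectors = [[-0.97, -0.03],[0.26, -1.0]]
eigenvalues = [0.0, 1.1]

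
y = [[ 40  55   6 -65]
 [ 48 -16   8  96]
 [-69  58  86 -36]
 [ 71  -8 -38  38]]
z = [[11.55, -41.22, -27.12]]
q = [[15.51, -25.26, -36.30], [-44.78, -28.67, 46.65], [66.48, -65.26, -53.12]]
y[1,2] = 8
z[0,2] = -27.12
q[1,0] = -44.78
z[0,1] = -41.22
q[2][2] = -53.12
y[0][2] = 6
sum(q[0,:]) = -46.05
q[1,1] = -28.67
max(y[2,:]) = 86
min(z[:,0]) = 11.55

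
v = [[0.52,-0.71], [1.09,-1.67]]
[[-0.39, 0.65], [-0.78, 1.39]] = v @ [[-0.96, 1.06], [-0.16, -0.14]]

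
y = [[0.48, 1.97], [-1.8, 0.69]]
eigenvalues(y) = [(0.58+1.88j), (0.58-1.88j)]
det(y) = 3.88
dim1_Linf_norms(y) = [1.97, 1.8]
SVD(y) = [[0.83, 0.56], [0.56, -0.83]] @ diag([2.10878199945063, 1.8385968777285042]) @ [[-0.29,0.96], [0.96,0.29]]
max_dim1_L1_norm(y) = 2.49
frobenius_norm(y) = 2.80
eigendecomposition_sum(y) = [[0.24+0.96j,  (0.99-0.31j)], [(-0.9+0.28j),  0.34+0.92j]] + [[0.24-0.96j, 0.98+0.31j], [(-0.9-0.28j), 0.34-0.92j]]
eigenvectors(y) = [[0.72+0.00j, 0.72-0.00j],  [(0.04+0.69j), 0.04-0.69j]]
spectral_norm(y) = 2.11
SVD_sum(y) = [[-0.51, 1.67],[-0.34, 1.13]] + [[0.99, 0.3],[-1.46, -0.44]]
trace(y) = 1.17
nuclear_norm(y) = 3.95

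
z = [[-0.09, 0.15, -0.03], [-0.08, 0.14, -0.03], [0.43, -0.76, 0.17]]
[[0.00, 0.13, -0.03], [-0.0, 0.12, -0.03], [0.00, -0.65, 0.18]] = z @[[-0.64, -0.23, -0.37], [-0.4, 0.53, -0.42], [-0.15, -0.85, 0.14]]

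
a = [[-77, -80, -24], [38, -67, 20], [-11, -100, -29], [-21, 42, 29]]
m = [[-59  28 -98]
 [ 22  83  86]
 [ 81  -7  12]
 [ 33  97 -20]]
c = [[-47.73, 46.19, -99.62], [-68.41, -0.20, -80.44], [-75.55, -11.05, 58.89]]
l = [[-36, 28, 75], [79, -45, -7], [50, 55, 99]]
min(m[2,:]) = -7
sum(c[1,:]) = -149.05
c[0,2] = -99.62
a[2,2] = -29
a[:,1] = [-80, -67, -100, 42]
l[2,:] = [50, 55, 99]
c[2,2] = 58.89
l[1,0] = 79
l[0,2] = 75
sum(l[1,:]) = 27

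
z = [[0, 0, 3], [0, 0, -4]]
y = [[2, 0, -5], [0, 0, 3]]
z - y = [[-2, 0, 8], [0, 0, -7]]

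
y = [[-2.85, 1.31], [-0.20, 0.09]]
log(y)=[[(1.26+3.14j),  (-3.44+0j)], [0.52-0.00j,  (-6.46+3.14j)]]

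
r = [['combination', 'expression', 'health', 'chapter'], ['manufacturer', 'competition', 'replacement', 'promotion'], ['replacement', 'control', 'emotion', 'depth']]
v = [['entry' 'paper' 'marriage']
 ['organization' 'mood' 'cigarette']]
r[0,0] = 'combination'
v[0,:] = ['entry', 'paper', 'marriage']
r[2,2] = 'emotion'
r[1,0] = 'manufacturer'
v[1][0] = 'organization'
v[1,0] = 'organization'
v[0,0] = 'entry'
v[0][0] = 'entry'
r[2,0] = 'replacement'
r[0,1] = 'expression'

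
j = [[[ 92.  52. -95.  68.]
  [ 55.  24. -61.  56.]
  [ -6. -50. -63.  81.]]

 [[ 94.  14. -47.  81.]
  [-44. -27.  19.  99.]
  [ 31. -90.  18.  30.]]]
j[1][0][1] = 14.0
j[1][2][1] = -90.0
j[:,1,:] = [[55.0, 24.0, -61.0, 56.0], [-44.0, -27.0, 19.0, 99.0]]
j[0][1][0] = 55.0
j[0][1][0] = 55.0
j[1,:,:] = [[94.0, 14.0, -47.0, 81.0], [-44.0, -27.0, 19.0, 99.0], [31.0, -90.0, 18.0, 30.0]]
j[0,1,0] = 55.0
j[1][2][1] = -90.0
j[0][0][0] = 92.0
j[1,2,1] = -90.0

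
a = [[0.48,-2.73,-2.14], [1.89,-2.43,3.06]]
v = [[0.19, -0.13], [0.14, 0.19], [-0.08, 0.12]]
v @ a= [[-0.15,  -0.20,  -0.80], [0.43,  -0.84,  0.28], [0.19,  -0.07,  0.54]]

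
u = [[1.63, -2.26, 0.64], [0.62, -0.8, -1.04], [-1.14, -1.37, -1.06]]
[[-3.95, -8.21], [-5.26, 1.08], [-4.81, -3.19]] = u @ [[-0.92, 1.27], [1.94, 3.67], [3.02, -3.10]]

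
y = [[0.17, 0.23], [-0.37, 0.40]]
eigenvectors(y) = [[-0.24+0.57j, (-0.24-0.57j)], [-0.79+0.00j, (-0.79-0j)]]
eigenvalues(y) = [(0.29+0.27j), (0.29-0.27j)]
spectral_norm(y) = 0.55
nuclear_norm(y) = 0.83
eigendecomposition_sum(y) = [[(0.09+0.2j), (0.12-0.12j)],[(-0.18+0.2j), 0.20+0.07j]] + [[0.08-0.20j, (0.12+0.12j)], [-0.19-0.20j, (0.2-0.07j)]]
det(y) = 0.15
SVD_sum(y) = [[-0.05,0.06],[-0.34,0.42]] + [[0.22, 0.17], [-0.03, -0.02]]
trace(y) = 0.57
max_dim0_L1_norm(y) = 0.63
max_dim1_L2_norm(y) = 0.54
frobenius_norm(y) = 0.62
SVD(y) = [[0.13, 0.99], [0.99, -0.13]] @ diag([0.5484225469023742, 0.27916430654564905]) @ [[-0.63, 0.78], [0.78, 0.63]]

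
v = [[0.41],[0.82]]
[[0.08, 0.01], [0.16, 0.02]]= v @ [[0.19, 0.03]]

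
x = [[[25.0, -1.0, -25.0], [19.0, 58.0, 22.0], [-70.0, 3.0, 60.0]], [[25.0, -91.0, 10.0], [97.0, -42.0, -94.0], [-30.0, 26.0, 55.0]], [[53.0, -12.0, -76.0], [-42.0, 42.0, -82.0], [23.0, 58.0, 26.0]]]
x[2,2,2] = 26.0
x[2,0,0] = 53.0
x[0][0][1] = -1.0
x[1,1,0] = 97.0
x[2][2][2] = 26.0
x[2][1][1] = 42.0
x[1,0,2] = 10.0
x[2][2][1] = 58.0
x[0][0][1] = -1.0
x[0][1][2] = 22.0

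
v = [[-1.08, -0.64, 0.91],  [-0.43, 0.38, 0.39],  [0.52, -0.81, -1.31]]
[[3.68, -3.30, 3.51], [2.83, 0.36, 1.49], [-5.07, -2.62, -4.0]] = v@ [[-3.73, 2.82, -1.07], [2.10, 2.57, 0.03], [1.09, 1.53, 2.61]]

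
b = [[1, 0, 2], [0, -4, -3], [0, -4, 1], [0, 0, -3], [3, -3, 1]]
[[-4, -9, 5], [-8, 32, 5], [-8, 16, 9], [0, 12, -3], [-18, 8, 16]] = b@[[-4, -1, 3], [2, -5, -2], [0, -4, 1]]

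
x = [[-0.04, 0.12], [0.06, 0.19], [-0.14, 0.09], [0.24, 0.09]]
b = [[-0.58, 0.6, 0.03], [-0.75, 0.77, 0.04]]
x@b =[[-0.07, 0.07, 0.00], [-0.18, 0.18, 0.01], [0.01, -0.01, -0.00], [-0.21, 0.21, 0.01]]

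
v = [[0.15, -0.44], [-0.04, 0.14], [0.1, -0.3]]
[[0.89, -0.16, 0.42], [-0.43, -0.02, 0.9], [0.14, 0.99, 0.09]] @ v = [[0.18, -0.54], [0.03, -0.08], [-0.01, 0.05]]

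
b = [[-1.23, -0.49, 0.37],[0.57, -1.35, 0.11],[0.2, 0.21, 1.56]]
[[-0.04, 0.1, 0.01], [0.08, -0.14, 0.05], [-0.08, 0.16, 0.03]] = b@[[0.04, -0.08, 0.01], [-0.05, 0.08, -0.03], [-0.05, 0.10, 0.02]]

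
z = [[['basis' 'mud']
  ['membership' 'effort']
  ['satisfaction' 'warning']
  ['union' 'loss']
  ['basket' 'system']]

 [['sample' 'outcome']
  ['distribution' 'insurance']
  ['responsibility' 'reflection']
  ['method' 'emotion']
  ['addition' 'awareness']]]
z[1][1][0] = 'distribution'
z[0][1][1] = 'effort'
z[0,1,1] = 'effort'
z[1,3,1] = 'emotion'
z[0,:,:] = [['basis', 'mud'], ['membership', 'effort'], ['satisfaction', 'warning'], ['union', 'loss'], ['basket', 'system']]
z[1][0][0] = 'sample'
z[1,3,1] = 'emotion'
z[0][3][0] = 'union'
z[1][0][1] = 'outcome'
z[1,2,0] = 'responsibility'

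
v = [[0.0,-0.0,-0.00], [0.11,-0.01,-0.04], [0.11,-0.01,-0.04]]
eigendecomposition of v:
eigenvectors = [[0.00, 0.00, 0.0], [-0.71, -0.97, 0.97], [-0.71, 0.24, -0.24]]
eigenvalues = [-0.05, 0.0, 0.0]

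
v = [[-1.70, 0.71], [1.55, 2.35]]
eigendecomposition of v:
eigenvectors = [[-0.94, -0.16], [0.34, -0.99]]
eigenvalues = [-1.96, 2.61]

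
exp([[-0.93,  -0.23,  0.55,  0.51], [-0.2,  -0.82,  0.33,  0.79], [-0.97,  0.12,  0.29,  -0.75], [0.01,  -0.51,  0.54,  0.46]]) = [[0.23, -0.11, 0.44, 0.12], [-0.21, 0.37, 0.37, 0.46], [-0.65, 0.35, 0.86, -1.06], [-0.18, -0.35, 0.59, 1.10]]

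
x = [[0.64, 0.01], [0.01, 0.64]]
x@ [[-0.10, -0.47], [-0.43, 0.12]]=[[-0.07, -0.3], [-0.28, 0.07]]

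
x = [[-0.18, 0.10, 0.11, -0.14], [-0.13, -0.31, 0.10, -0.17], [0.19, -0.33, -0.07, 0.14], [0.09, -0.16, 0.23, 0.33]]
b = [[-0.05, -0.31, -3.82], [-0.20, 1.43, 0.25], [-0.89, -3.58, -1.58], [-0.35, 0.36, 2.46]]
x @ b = [[-0.06, -0.25, 0.19], [0.04, -0.82, -0.16], [0.07, -0.23, -0.35], [-0.29, -0.96, 0.06]]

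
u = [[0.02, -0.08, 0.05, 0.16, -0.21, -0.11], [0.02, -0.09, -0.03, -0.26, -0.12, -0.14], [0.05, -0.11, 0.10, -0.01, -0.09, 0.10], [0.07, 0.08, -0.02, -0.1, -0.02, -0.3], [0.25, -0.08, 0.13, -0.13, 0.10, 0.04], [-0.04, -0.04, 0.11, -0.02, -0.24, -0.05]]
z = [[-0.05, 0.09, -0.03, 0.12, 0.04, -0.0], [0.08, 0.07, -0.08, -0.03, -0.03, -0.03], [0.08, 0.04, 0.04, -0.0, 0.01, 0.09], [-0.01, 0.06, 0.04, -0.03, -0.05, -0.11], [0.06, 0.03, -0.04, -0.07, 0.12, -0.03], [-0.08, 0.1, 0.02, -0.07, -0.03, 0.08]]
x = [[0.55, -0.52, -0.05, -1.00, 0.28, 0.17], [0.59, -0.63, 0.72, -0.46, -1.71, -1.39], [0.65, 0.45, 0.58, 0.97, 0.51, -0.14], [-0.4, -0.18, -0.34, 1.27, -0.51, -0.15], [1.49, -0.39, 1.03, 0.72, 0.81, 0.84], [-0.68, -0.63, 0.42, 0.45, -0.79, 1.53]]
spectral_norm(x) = 2.79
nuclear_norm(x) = 9.83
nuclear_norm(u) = 1.53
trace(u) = -0.02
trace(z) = 0.23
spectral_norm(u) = 0.45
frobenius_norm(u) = 0.74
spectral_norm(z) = 0.19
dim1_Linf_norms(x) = [1.0, 1.71, 0.97, 1.27, 1.49, 1.53]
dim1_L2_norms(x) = [1.3, 2.52, 1.48, 1.48, 2.31, 2.05]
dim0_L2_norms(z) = [0.16, 0.17, 0.11, 0.16, 0.14, 0.17]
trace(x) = 4.11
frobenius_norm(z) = 0.38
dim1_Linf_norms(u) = [0.21, 0.26, 0.11, 0.3, 0.25, 0.24]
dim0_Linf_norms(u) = [0.25, 0.11, 0.13, 0.26, 0.24, 0.3]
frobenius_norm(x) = 4.68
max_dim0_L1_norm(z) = 0.39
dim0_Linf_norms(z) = [0.08, 0.1, 0.08, 0.12, 0.12, 0.11]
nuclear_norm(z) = 0.89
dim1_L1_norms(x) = [2.57, 5.5, 3.3, 2.85, 5.28, 4.5]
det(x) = 0.03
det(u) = 0.00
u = z @ x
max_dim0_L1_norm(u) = 0.78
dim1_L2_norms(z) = [0.17, 0.14, 0.13, 0.14, 0.16, 0.17]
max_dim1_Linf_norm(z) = 0.12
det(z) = 0.00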